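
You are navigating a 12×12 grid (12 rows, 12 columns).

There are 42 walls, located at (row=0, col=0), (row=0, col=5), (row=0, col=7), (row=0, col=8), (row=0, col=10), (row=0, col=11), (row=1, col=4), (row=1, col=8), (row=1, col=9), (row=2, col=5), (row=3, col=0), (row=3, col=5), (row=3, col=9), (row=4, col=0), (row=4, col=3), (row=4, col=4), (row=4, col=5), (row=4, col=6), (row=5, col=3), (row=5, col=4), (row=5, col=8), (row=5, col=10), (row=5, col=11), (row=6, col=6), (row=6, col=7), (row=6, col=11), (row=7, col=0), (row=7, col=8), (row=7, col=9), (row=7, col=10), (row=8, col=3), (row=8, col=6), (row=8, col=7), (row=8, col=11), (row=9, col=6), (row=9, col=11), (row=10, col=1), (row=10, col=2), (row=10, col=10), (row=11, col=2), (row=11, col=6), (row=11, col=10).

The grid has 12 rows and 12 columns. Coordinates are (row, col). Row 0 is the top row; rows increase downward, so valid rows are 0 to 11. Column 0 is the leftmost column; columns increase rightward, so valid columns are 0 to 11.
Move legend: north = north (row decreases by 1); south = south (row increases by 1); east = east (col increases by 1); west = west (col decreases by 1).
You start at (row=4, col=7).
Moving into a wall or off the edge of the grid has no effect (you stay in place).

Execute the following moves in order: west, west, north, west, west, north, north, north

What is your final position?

Answer: Final position: (row=0, col=6)

Derivation:
Start: (row=4, col=7)
  west (west): blocked, stay at (row=4, col=7)
  west (west): blocked, stay at (row=4, col=7)
  north (north): (row=4, col=7) -> (row=3, col=7)
  west (west): (row=3, col=7) -> (row=3, col=6)
  west (west): blocked, stay at (row=3, col=6)
  north (north): (row=3, col=6) -> (row=2, col=6)
  north (north): (row=2, col=6) -> (row=1, col=6)
  north (north): (row=1, col=6) -> (row=0, col=6)
Final: (row=0, col=6)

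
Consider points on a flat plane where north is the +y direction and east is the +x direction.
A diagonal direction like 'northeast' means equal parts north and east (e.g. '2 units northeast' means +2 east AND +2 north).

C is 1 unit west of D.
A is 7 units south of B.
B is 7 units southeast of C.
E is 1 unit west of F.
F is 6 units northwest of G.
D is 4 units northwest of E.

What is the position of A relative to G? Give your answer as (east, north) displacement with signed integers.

Answer: A is at (east=-5, north=-4) relative to G.

Derivation:
Place G at the origin (east=0, north=0).
  F is 6 units northwest of G: delta (east=-6, north=+6); F at (east=-6, north=6).
  E is 1 unit west of F: delta (east=-1, north=+0); E at (east=-7, north=6).
  D is 4 units northwest of E: delta (east=-4, north=+4); D at (east=-11, north=10).
  C is 1 unit west of D: delta (east=-1, north=+0); C at (east=-12, north=10).
  B is 7 units southeast of C: delta (east=+7, north=-7); B at (east=-5, north=3).
  A is 7 units south of B: delta (east=+0, north=-7); A at (east=-5, north=-4).
Therefore A relative to G: (east=-5, north=-4).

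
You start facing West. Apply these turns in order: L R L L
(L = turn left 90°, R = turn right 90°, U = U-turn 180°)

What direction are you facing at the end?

Start: West
  L (left (90° counter-clockwise)) -> South
  R (right (90° clockwise)) -> West
  L (left (90° counter-clockwise)) -> South
  L (left (90° counter-clockwise)) -> East
Final: East

Answer: Final heading: East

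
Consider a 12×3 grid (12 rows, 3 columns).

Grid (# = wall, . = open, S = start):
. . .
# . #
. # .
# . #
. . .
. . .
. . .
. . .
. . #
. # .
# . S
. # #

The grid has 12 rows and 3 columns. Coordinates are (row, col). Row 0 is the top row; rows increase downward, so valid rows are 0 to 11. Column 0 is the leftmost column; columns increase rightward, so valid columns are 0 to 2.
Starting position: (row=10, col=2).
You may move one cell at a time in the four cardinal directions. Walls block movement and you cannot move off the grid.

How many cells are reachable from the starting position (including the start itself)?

Answer: Reachable cells: 3

Derivation:
BFS flood-fill from (row=10, col=2):
  Distance 0: (row=10, col=2)
  Distance 1: (row=9, col=2), (row=10, col=1)
Total reachable: 3 (grid has 26 open cells total)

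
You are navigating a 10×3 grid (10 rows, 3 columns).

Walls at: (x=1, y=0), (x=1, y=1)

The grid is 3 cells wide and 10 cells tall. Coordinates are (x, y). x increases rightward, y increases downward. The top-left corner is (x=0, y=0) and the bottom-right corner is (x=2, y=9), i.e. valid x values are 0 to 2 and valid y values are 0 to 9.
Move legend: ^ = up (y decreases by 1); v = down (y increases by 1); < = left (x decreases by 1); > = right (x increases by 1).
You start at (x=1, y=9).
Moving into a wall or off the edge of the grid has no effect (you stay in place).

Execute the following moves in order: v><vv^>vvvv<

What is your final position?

Start: (x=1, y=9)
  v (down): blocked, stay at (x=1, y=9)
  > (right): (x=1, y=9) -> (x=2, y=9)
  < (left): (x=2, y=9) -> (x=1, y=9)
  v (down): blocked, stay at (x=1, y=9)
  v (down): blocked, stay at (x=1, y=9)
  ^ (up): (x=1, y=9) -> (x=1, y=8)
  > (right): (x=1, y=8) -> (x=2, y=8)
  v (down): (x=2, y=8) -> (x=2, y=9)
  [×3]v (down): blocked, stay at (x=2, y=9)
  < (left): (x=2, y=9) -> (x=1, y=9)
Final: (x=1, y=9)

Answer: Final position: (x=1, y=9)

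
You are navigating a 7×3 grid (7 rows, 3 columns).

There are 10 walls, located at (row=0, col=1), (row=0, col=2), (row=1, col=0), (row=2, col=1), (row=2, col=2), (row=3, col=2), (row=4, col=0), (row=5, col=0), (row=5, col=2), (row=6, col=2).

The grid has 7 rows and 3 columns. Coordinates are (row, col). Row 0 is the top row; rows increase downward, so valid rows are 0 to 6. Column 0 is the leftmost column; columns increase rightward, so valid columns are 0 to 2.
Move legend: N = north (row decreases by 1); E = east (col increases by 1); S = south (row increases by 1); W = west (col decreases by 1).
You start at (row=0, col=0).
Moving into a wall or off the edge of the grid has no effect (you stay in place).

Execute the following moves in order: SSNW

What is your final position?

Answer: Final position: (row=0, col=0)

Derivation:
Start: (row=0, col=0)
  S (south): blocked, stay at (row=0, col=0)
  S (south): blocked, stay at (row=0, col=0)
  N (north): blocked, stay at (row=0, col=0)
  W (west): blocked, stay at (row=0, col=0)
Final: (row=0, col=0)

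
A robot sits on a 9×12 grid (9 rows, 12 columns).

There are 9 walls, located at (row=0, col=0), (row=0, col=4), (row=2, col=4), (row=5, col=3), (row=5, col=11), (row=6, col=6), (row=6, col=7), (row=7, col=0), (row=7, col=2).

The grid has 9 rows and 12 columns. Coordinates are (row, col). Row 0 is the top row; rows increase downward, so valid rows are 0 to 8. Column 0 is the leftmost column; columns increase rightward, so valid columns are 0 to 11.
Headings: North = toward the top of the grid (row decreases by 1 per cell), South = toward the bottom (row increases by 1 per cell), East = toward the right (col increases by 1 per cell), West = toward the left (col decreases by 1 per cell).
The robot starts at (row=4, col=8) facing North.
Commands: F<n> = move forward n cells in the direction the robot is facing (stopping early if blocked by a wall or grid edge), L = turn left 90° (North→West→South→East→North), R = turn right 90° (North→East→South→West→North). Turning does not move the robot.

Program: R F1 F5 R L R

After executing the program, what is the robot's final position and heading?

Answer: Final position: (row=4, col=11), facing South

Derivation:
Start: (row=4, col=8), facing North
  R: turn right, now facing East
  F1: move forward 1, now at (row=4, col=9)
  F5: move forward 2/5 (blocked), now at (row=4, col=11)
  R: turn right, now facing South
  L: turn left, now facing East
  R: turn right, now facing South
Final: (row=4, col=11), facing South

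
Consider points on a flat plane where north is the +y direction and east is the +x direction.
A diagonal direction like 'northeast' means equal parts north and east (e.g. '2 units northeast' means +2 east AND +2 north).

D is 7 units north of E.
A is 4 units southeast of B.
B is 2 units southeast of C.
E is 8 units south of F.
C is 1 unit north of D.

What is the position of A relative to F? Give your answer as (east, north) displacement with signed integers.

Answer: A is at (east=6, north=-6) relative to F.

Derivation:
Place F at the origin (east=0, north=0).
  E is 8 units south of F: delta (east=+0, north=-8); E at (east=0, north=-8).
  D is 7 units north of E: delta (east=+0, north=+7); D at (east=0, north=-1).
  C is 1 unit north of D: delta (east=+0, north=+1); C at (east=0, north=0).
  B is 2 units southeast of C: delta (east=+2, north=-2); B at (east=2, north=-2).
  A is 4 units southeast of B: delta (east=+4, north=-4); A at (east=6, north=-6).
Therefore A relative to F: (east=6, north=-6).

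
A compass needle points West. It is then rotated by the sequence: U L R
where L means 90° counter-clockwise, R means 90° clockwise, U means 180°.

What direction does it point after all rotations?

Answer: Final heading: East

Derivation:
Start: West
  U (U-turn (180°)) -> East
  L (left (90° counter-clockwise)) -> North
  R (right (90° clockwise)) -> East
Final: East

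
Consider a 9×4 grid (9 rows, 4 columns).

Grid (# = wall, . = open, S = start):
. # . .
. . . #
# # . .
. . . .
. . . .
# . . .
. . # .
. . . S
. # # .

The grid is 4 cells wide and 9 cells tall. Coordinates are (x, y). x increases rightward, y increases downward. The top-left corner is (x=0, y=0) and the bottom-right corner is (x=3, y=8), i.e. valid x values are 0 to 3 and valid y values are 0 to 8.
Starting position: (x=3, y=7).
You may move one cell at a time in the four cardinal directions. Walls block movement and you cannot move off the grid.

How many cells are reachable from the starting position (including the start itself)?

BFS flood-fill from (x=3, y=7):
  Distance 0: (x=3, y=7)
  Distance 1: (x=3, y=6), (x=2, y=7), (x=3, y=8)
  Distance 2: (x=3, y=5), (x=1, y=7)
  Distance 3: (x=3, y=4), (x=2, y=5), (x=1, y=6), (x=0, y=7)
  Distance 4: (x=3, y=3), (x=2, y=4), (x=1, y=5), (x=0, y=6), (x=0, y=8)
  Distance 5: (x=3, y=2), (x=2, y=3), (x=1, y=4)
  Distance 6: (x=2, y=2), (x=1, y=3), (x=0, y=4)
  Distance 7: (x=2, y=1), (x=0, y=3)
  Distance 8: (x=2, y=0), (x=1, y=1)
  Distance 9: (x=3, y=0), (x=0, y=1)
  Distance 10: (x=0, y=0)
Total reachable: 28 (grid has 28 open cells total)

Answer: Reachable cells: 28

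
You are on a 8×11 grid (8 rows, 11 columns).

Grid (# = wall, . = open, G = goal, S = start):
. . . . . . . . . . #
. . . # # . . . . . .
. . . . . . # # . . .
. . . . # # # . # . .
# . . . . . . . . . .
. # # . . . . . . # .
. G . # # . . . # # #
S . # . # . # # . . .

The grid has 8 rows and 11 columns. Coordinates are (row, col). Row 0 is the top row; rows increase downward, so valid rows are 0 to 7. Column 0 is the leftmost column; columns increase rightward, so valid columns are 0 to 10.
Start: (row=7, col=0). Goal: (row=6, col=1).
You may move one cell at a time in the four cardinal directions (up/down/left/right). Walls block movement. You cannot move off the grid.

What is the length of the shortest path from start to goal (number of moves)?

Answer: Shortest path length: 2

Derivation:
BFS from (row=7, col=0) until reaching (row=6, col=1):
  Distance 0: (row=7, col=0)
  Distance 1: (row=6, col=0), (row=7, col=1)
  Distance 2: (row=5, col=0), (row=6, col=1)  <- goal reached here
One shortest path (2 moves): (row=7, col=0) -> (row=7, col=1) -> (row=6, col=1)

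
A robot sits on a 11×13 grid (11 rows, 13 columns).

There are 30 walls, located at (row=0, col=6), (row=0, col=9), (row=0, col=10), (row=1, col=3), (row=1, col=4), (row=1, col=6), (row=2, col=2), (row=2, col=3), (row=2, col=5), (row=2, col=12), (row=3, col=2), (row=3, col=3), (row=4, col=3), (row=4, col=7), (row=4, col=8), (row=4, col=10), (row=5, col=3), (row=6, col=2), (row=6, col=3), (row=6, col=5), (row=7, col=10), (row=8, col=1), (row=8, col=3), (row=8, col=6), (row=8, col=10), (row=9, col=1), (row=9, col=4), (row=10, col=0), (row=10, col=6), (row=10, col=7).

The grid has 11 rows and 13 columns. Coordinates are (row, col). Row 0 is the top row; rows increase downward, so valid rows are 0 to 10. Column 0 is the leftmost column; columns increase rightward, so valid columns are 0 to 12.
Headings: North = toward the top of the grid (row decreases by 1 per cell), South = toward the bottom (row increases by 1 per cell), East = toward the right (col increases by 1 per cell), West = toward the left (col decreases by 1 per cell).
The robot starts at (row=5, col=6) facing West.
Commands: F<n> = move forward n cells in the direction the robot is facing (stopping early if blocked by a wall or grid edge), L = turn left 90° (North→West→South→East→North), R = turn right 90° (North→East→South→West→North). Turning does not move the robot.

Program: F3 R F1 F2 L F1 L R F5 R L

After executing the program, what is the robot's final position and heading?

Answer: Final position: (row=2, col=4), facing West

Derivation:
Start: (row=5, col=6), facing West
  F3: move forward 2/3 (blocked), now at (row=5, col=4)
  R: turn right, now facing North
  F1: move forward 1, now at (row=4, col=4)
  F2: move forward 2, now at (row=2, col=4)
  L: turn left, now facing West
  F1: move forward 0/1 (blocked), now at (row=2, col=4)
  L: turn left, now facing South
  R: turn right, now facing West
  F5: move forward 0/5 (blocked), now at (row=2, col=4)
  R: turn right, now facing North
  L: turn left, now facing West
Final: (row=2, col=4), facing West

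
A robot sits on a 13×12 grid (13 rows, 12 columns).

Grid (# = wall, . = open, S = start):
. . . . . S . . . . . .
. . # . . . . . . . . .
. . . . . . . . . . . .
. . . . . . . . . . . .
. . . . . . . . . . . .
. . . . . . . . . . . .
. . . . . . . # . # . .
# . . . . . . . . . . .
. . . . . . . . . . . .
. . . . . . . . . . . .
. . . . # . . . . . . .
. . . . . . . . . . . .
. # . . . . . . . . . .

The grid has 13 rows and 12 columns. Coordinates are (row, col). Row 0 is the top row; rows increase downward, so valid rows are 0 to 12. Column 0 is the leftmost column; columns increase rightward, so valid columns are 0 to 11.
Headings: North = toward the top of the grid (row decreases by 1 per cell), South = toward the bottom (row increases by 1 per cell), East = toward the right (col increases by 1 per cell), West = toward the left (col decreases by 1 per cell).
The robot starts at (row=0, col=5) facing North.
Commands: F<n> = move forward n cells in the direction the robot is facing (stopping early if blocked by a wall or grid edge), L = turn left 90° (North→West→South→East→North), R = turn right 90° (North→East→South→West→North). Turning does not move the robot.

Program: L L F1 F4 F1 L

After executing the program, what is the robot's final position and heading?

Answer: Final position: (row=6, col=5), facing East

Derivation:
Start: (row=0, col=5), facing North
  L: turn left, now facing West
  L: turn left, now facing South
  F1: move forward 1, now at (row=1, col=5)
  F4: move forward 4, now at (row=5, col=5)
  F1: move forward 1, now at (row=6, col=5)
  L: turn left, now facing East
Final: (row=6, col=5), facing East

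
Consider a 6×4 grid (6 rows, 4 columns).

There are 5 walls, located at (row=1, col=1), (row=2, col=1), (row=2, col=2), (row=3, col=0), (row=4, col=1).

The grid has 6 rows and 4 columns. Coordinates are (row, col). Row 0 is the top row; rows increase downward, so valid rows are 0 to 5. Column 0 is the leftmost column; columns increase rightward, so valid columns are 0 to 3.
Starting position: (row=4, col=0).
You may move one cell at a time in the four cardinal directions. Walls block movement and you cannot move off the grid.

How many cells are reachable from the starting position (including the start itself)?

Answer: Reachable cells: 19

Derivation:
BFS flood-fill from (row=4, col=0):
  Distance 0: (row=4, col=0)
  Distance 1: (row=5, col=0)
  Distance 2: (row=5, col=1)
  Distance 3: (row=5, col=2)
  Distance 4: (row=4, col=2), (row=5, col=3)
  Distance 5: (row=3, col=2), (row=4, col=3)
  Distance 6: (row=3, col=1), (row=3, col=3)
  Distance 7: (row=2, col=3)
  Distance 8: (row=1, col=3)
  Distance 9: (row=0, col=3), (row=1, col=2)
  Distance 10: (row=0, col=2)
  Distance 11: (row=0, col=1)
  Distance 12: (row=0, col=0)
  Distance 13: (row=1, col=0)
  Distance 14: (row=2, col=0)
Total reachable: 19 (grid has 19 open cells total)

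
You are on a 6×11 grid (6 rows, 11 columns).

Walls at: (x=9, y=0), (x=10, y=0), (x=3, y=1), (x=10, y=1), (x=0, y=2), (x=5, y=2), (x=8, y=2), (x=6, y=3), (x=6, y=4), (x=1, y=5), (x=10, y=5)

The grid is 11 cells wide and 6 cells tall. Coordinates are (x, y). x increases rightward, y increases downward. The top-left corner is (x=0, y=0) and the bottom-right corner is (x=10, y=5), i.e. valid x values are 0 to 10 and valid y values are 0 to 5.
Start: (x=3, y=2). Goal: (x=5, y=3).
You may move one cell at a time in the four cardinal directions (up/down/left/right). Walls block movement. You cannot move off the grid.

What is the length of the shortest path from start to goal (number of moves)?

Answer: Shortest path length: 3

Derivation:
BFS from (x=3, y=2) until reaching (x=5, y=3):
  Distance 0: (x=3, y=2)
  Distance 1: (x=2, y=2), (x=4, y=2), (x=3, y=3)
  Distance 2: (x=2, y=1), (x=4, y=1), (x=1, y=2), (x=2, y=3), (x=4, y=3), (x=3, y=4)
  Distance 3: (x=2, y=0), (x=4, y=0), (x=1, y=1), (x=5, y=1), (x=1, y=3), (x=5, y=3), (x=2, y=4), (x=4, y=4), (x=3, y=5)  <- goal reached here
One shortest path (3 moves): (x=3, y=2) -> (x=4, y=2) -> (x=4, y=3) -> (x=5, y=3)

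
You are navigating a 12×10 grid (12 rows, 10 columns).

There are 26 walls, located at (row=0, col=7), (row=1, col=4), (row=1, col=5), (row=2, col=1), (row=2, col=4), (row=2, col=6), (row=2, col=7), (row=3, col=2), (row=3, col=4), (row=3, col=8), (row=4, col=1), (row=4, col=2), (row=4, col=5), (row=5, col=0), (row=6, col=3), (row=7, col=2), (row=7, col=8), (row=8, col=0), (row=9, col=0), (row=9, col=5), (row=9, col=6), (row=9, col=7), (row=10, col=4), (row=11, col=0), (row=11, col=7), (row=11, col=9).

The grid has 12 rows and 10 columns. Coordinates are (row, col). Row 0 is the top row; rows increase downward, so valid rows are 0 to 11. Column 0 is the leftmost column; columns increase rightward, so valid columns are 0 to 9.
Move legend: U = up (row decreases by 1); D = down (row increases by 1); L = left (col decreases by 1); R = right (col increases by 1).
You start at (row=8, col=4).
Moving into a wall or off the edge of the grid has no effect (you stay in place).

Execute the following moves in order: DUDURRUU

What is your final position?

Start: (row=8, col=4)
  D (down): (row=8, col=4) -> (row=9, col=4)
  U (up): (row=9, col=4) -> (row=8, col=4)
  D (down): (row=8, col=4) -> (row=9, col=4)
  U (up): (row=9, col=4) -> (row=8, col=4)
  R (right): (row=8, col=4) -> (row=8, col=5)
  R (right): (row=8, col=5) -> (row=8, col=6)
  U (up): (row=8, col=6) -> (row=7, col=6)
  U (up): (row=7, col=6) -> (row=6, col=6)
Final: (row=6, col=6)

Answer: Final position: (row=6, col=6)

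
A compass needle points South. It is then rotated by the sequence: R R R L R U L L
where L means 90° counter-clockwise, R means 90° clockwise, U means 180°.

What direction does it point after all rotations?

Answer: Final heading: East

Derivation:
Start: South
  R (right (90° clockwise)) -> West
  R (right (90° clockwise)) -> North
  R (right (90° clockwise)) -> East
  L (left (90° counter-clockwise)) -> North
  R (right (90° clockwise)) -> East
  U (U-turn (180°)) -> West
  L (left (90° counter-clockwise)) -> South
  L (left (90° counter-clockwise)) -> East
Final: East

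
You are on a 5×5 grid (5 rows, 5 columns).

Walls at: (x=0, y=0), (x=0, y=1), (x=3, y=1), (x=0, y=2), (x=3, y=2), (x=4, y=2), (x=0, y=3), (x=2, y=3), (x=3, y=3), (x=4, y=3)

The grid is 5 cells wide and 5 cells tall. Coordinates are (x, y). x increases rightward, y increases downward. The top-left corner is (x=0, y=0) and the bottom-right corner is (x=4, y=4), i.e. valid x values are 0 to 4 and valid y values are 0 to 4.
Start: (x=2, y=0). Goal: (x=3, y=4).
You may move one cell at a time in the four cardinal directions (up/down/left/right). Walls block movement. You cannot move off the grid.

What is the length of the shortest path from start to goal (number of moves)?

BFS from (x=2, y=0) until reaching (x=3, y=4):
  Distance 0: (x=2, y=0)
  Distance 1: (x=1, y=0), (x=3, y=0), (x=2, y=1)
  Distance 2: (x=4, y=0), (x=1, y=1), (x=2, y=2)
  Distance 3: (x=4, y=1), (x=1, y=2)
  Distance 4: (x=1, y=3)
  Distance 5: (x=1, y=4)
  Distance 6: (x=0, y=4), (x=2, y=4)
  Distance 7: (x=3, y=4)  <- goal reached here
One shortest path (7 moves): (x=2, y=0) -> (x=1, y=0) -> (x=1, y=1) -> (x=1, y=2) -> (x=1, y=3) -> (x=1, y=4) -> (x=2, y=4) -> (x=3, y=4)

Answer: Shortest path length: 7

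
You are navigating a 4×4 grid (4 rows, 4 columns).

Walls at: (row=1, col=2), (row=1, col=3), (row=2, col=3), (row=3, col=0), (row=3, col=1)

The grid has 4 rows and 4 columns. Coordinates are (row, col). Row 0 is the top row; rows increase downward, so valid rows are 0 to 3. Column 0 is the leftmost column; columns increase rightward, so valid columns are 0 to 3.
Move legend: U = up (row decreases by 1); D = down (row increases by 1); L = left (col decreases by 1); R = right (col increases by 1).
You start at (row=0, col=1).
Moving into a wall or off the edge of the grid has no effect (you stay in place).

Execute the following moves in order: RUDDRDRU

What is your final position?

Answer: Final position: (row=0, col=3)

Derivation:
Start: (row=0, col=1)
  R (right): (row=0, col=1) -> (row=0, col=2)
  U (up): blocked, stay at (row=0, col=2)
  D (down): blocked, stay at (row=0, col=2)
  D (down): blocked, stay at (row=0, col=2)
  R (right): (row=0, col=2) -> (row=0, col=3)
  D (down): blocked, stay at (row=0, col=3)
  R (right): blocked, stay at (row=0, col=3)
  U (up): blocked, stay at (row=0, col=3)
Final: (row=0, col=3)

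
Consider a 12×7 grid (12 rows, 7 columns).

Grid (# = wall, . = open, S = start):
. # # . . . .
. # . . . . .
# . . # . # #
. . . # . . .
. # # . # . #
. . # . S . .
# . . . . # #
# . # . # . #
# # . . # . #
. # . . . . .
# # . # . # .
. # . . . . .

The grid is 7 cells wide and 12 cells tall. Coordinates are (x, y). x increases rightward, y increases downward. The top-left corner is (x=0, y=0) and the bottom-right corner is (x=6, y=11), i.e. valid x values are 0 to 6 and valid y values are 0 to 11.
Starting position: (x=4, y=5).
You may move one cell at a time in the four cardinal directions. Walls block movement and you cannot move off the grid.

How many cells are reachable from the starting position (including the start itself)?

BFS flood-fill from (x=4, y=5):
  Distance 0: (x=4, y=5)
  Distance 1: (x=3, y=5), (x=5, y=5), (x=4, y=6)
  Distance 2: (x=3, y=4), (x=5, y=4), (x=6, y=5), (x=3, y=6)
  Distance 3: (x=5, y=3), (x=2, y=6), (x=3, y=7)
  Distance 4: (x=4, y=3), (x=6, y=3), (x=1, y=6), (x=3, y=8)
  Distance 5: (x=4, y=2), (x=1, y=5), (x=1, y=7), (x=2, y=8), (x=3, y=9)
  Distance 6: (x=4, y=1), (x=0, y=5), (x=2, y=9), (x=4, y=9)
  Distance 7: (x=4, y=0), (x=3, y=1), (x=5, y=1), (x=0, y=4), (x=5, y=9), (x=2, y=10), (x=4, y=10)
  Distance 8: (x=3, y=0), (x=5, y=0), (x=2, y=1), (x=6, y=1), (x=0, y=3), (x=5, y=8), (x=6, y=9), (x=2, y=11), (x=4, y=11)
  Distance 9: (x=6, y=0), (x=2, y=2), (x=1, y=3), (x=5, y=7), (x=6, y=10), (x=3, y=11), (x=5, y=11)
  Distance 10: (x=1, y=2), (x=2, y=3), (x=6, y=11)
Total reachable: 50 (grid has 54 open cells total)

Answer: Reachable cells: 50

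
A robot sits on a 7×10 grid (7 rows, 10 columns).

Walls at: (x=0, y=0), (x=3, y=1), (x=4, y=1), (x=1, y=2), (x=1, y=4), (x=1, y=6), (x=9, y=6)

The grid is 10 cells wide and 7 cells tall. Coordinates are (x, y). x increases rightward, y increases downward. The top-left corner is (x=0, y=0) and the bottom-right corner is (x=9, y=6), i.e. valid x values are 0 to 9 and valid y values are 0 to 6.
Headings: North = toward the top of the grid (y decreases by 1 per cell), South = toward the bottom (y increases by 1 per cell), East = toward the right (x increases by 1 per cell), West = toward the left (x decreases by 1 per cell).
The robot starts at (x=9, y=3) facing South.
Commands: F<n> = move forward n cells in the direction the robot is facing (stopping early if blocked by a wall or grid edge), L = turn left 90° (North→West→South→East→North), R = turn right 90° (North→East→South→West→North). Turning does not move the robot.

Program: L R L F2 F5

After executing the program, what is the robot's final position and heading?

Answer: Final position: (x=9, y=3), facing East

Derivation:
Start: (x=9, y=3), facing South
  L: turn left, now facing East
  R: turn right, now facing South
  L: turn left, now facing East
  F2: move forward 0/2 (blocked), now at (x=9, y=3)
  F5: move forward 0/5 (blocked), now at (x=9, y=3)
Final: (x=9, y=3), facing East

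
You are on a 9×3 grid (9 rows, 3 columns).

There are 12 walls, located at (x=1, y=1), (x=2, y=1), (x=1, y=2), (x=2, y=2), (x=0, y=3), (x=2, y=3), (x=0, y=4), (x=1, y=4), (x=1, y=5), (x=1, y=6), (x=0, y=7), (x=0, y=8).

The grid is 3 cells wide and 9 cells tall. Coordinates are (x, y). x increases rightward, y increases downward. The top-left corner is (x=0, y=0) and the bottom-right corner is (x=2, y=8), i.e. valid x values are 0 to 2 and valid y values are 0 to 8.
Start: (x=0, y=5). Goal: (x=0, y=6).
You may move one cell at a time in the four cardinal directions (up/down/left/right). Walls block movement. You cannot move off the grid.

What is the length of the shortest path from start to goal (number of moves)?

BFS from (x=0, y=5) until reaching (x=0, y=6):
  Distance 0: (x=0, y=5)
  Distance 1: (x=0, y=6)  <- goal reached here
One shortest path (1 moves): (x=0, y=5) -> (x=0, y=6)

Answer: Shortest path length: 1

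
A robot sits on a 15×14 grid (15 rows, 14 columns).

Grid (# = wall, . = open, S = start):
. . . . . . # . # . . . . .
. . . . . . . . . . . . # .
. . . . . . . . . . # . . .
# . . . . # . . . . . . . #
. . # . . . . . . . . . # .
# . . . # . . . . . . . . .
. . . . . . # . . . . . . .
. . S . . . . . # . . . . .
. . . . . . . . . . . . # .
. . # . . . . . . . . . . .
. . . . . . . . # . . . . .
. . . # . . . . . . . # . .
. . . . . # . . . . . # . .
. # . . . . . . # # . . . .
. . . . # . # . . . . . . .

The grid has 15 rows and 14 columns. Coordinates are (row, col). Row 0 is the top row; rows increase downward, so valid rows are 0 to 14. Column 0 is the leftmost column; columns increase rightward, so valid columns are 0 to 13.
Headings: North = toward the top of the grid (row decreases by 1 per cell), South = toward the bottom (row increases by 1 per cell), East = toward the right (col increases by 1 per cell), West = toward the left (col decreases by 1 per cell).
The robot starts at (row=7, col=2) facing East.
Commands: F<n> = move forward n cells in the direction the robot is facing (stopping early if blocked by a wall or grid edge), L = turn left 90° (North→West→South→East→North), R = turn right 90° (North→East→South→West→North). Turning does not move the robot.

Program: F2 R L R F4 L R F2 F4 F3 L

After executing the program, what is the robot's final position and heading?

Answer: Final position: (row=13, col=4), facing East

Derivation:
Start: (row=7, col=2), facing East
  F2: move forward 2, now at (row=7, col=4)
  R: turn right, now facing South
  L: turn left, now facing East
  R: turn right, now facing South
  F4: move forward 4, now at (row=11, col=4)
  L: turn left, now facing East
  R: turn right, now facing South
  F2: move forward 2, now at (row=13, col=4)
  F4: move forward 0/4 (blocked), now at (row=13, col=4)
  F3: move forward 0/3 (blocked), now at (row=13, col=4)
  L: turn left, now facing East
Final: (row=13, col=4), facing East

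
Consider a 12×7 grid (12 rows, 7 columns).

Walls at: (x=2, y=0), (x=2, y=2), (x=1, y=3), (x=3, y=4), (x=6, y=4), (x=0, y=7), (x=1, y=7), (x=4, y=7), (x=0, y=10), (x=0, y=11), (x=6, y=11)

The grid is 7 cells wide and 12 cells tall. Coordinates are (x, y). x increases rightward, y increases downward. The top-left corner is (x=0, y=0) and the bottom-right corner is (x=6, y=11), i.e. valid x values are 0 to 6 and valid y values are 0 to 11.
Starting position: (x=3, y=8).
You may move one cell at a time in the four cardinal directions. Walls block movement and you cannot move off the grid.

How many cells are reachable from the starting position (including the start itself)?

Answer: Reachable cells: 73

Derivation:
BFS flood-fill from (x=3, y=8):
  Distance 0: (x=3, y=8)
  Distance 1: (x=3, y=7), (x=2, y=8), (x=4, y=8), (x=3, y=9)
  Distance 2: (x=3, y=6), (x=2, y=7), (x=1, y=8), (x=5, y=8), (x=2, y=9), (x=4, y=9), (x=3, y=10)
  Distance 3: (x=3, y=5), (x=2, y=6), (x=4, y=6), (x=5, y=7), (x=0, y=8), (x=6, y=8), (x=1, y=9), (x=5, y=9), (x=2, y=10), (x=4, y=10), (x=3, y=11)
  Distance 4: (x=2, y=5), (x=4, y=5), (x=1, y=6), (x=5, y=6), (x=6, y=7), (x=0, y=9), (x=6, y=9), (x=1, y=10), (x=5, y=10), (x=2, y=11), (x=4, y=11)
  Distance 5: (x=2, y=4), (x=4, y=4), (x=1, y=5), (x=5, y=5), (x=0, y=6), (x=6, y=6), (x=6, y=10), (x=1, y=11), (x=5, y=11)
  Distance 6: (x=2, y=3), (x=4, y=3), (x=1, y=4), (x=5, y=4), (x=0, y=5), (x=6, y=5)
  Distance 7: (x=4, y=2), (x=3, y=3), (x=5, y=3), (x=0, y=4)
  Distance 8: (x=4, y=1), (x=3, y=2), (x=5, y=2), (x=0, y=3), (x=6, y=3)
  Distance 9: (x=4, y=0), (x=3, y=1), (x=5, y=1), (x=0, y=2), (x=6, y=2)
  Distance 10: (x=3, y=0), (x=5, y=0), (x=0, y=1), (x=2, y=1), (x=6, y=1), (x=1, y=2)
  Distance 11: (x=0, y=0), (x=6, y=0), (x=1, y=1)
  Distance 12: (x=1, y=0)
Total reachable: 73 (grid has 73 open cells total)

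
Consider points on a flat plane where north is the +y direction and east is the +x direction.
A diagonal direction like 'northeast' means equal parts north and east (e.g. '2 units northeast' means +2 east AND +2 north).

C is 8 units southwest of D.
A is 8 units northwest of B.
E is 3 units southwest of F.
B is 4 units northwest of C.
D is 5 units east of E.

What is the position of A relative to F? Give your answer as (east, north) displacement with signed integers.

Answer: A is at (east=-18, north=1) relative to F.

Derivation:
Place F at the origin (east=0, north=0).
  E is 3 units southwest of F: delta (east=-3, north=-3); E at (east=-3, north=-3).
  D is 5 units east of E: delta (east=+5, north=+0); D at (east=2, north=-3).
  C is 8 units southwest of D: delta (east=-8, north=-8); C at (east=-6, north=-11).
  B is 4 units northwest of C: delta (east=-4, north=+4); B at (east=-10, north=-7).
  A is 8 units northwest of B: delta (east=-8, north=+8); A at (east=-18, north=1).
Therefore A relative to F: (east=-18, north=1).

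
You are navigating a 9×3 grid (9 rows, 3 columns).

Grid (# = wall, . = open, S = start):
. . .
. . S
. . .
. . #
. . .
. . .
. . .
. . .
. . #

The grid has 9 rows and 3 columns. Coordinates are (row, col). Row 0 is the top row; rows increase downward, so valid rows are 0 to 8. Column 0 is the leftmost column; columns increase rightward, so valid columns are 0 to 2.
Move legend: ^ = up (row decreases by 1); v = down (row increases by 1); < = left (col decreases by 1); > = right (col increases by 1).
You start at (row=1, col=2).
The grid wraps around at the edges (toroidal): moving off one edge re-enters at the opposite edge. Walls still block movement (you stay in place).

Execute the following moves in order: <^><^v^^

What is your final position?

Answer: Final position: (row=7, col=1)

Derivation:
Start: (row=1, col=2)
  < (left): (row=1, col=2) -> (row=1, col=1)
  ^ (up): (row=1, col=1) -> (row=0, col=1)
  > (right): (row=0, col=1) -> (row=0, col=2)
  < (left): (row=0, col=2) -> (row=0, col=1)
  ^ (up): (row=0, col=1) -> (row=8, col=1)
  v (down): (row=8, col=1) -> (row=0, col=1)
  ^ (up): (row=0, col=1) -> (row=8, col=1)
  ^ (up): (row=8, col=1) -> (row=7, col=1)
Final: (row=7, col=1)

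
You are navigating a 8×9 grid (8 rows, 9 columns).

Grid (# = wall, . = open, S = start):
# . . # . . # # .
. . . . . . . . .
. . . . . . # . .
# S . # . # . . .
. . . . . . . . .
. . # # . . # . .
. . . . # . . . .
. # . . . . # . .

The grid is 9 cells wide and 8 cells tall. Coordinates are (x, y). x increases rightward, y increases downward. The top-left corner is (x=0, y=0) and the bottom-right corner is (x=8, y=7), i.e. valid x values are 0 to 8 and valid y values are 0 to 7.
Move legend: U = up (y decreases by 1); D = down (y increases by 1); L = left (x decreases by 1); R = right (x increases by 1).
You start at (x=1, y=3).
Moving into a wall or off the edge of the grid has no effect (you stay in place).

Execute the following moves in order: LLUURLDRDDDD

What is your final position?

Start: (x=1, y=3)
  L (left): blocked, stay at (x=1, y=3)
  L (left): blocked, stay at (x=1, y=3)
  U (up): (x=1, y=3) -> (x=1, y=2)
  U (up): (x=1, y=2) -> (x=1, y=1)
  R (right): (x=1, y=1) -> (x=2, y=1)
  L (left): (x=2, y=1) -> (x=1, y=1)
  D (down): (x=1, y=1) -> (x=1, y=2)
  R (right): (x=1, y=2) -> (x=2, y=2)
  D (down): (x=2, y=2) -> (x=2, y=3)
  D (down): (x=2, y=3) -> (x=2, y=4)
  D (down): blocked, stay at (x=2, y=4)
  D (down): blocked, stay at (x=2, y=4)
Final: (x=2, y=4)

Answer: Final position: (x=2, y=4)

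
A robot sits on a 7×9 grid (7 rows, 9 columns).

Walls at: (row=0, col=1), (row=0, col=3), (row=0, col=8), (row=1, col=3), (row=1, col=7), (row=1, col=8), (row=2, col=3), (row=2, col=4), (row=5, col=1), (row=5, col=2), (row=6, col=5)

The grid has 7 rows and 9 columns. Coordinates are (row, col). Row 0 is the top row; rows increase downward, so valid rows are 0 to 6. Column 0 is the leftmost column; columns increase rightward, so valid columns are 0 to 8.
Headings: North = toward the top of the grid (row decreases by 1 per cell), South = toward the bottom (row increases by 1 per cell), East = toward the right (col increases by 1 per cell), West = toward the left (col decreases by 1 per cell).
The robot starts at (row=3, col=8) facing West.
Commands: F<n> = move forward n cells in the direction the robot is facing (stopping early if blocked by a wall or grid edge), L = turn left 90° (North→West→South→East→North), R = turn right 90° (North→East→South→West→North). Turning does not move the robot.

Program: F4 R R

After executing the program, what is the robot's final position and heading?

Answer: Final position: (row=3, col=4), facing East

Derivation:
Start: (row=3, col=8), facing West
  F4: move forward 4, now at (row=3, col=4)
  R: turn right, now facing North
  R: turn right, now facing East
Final: (row=3, col=4), facing East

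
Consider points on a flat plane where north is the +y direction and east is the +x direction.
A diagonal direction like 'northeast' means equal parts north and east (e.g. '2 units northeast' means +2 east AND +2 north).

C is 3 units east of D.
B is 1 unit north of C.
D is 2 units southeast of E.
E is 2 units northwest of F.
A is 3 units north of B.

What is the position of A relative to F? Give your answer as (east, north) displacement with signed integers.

Answer: A is at (east=3, north=4) relative to F.

Derivation:
Place F at the origin (east=0, north=0).
  E is 2 units northwest of F: delta (east=-2, north=+2); E at (east=-2, north=2).
  D is 2 units southeast of E: delta (east=+2, north=-2); D at (east=0, north=0).
  C is 3 units east of D: delta (east=+3, north=+0); C at (east=3, north=0).
  B is 1 unit north of C: delta (east=+0, north=+1); B at (east=3, north=1).
  A is 3 units north of B: delta (east=+0, north=+3); A at (east=3, north=4).
Therefore A relative to F: (east=3, north=4).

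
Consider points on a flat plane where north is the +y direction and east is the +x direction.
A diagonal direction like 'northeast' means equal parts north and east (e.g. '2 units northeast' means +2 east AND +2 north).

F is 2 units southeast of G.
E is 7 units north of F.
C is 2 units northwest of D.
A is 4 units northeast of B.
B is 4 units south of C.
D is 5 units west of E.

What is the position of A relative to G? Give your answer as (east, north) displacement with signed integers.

Place G at the origin (east=0, north=0).
  F is 2 units southeast of G: delta (east=+2, north=-2); F at (east=2, north=-2).
  E is 7 units north of F: delta (east=+0, north=+7); E at (east=2, north=5).
  D is 5 units west of E: delta (east=-5, north=+0); D at (east=-3, north=5).
  C is 2 units northwest of D: delta (east=-2, north=+2); C at (east=-5, north=7).
  B is 4 units south of C: delta (east=+0, north=-4); B at (east=-5, north=3).
  A is 4 units northeast of B: delta (east=+4, north=+4); A at (east=-1, north=7).
Therefore A relative to G: (east=-1, north=7).

Answer: A is at (east=-1, north=7) relative to G.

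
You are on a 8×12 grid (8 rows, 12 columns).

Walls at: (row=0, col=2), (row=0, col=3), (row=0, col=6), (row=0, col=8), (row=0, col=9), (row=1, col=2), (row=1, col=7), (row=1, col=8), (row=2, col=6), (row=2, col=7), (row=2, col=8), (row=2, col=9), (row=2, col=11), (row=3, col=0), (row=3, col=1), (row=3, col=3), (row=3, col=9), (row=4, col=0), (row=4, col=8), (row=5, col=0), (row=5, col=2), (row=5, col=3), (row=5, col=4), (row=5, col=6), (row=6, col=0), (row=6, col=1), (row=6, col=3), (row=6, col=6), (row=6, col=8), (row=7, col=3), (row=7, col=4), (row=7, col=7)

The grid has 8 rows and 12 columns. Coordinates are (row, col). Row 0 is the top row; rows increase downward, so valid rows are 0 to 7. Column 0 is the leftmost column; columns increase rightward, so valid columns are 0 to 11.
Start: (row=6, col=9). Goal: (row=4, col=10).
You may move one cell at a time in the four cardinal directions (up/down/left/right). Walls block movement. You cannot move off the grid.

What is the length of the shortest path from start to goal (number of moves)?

Answer: Shortest path length: 3

Derivation:
BFS from (row=6, col=9) until reaching (row=4, col=10):
  Distance 0: (row=6, col=9)
  Distance 1: (row=5, col=9), (row=6, col=10), (row=7, col=9)
  Distance 2: (row=4, col=9), (row=5, col=8), (row=5, col=10), (row=6, col=11), (row=7, col=8), (row=7, col=10)
  Distance 3: (row=4, col=10), (row=5, col=7), (row=5, col=11), (row=7, col=11)  <- goal reached here
One shortest path (3 moves): (row=6, col=9) -> (row=6, col=10) -> (row=5, col=10) -> (row=4, col=10)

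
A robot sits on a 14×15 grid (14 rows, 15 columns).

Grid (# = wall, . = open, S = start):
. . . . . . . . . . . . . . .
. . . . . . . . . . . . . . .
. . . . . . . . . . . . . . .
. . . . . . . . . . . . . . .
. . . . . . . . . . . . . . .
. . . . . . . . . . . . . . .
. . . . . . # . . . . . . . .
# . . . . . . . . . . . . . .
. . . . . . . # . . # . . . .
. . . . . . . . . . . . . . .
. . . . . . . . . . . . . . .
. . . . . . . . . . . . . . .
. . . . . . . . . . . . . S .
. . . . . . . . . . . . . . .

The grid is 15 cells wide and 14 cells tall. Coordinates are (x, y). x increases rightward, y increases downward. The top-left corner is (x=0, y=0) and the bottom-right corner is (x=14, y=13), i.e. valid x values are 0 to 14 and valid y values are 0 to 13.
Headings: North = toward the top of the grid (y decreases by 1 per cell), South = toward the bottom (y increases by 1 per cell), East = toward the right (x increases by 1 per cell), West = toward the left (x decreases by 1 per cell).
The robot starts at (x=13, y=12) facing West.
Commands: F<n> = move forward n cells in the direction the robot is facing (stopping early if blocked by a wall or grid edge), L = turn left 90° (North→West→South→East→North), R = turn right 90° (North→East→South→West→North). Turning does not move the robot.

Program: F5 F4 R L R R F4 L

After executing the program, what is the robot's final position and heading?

Answer: Final position: (x=8, y=12), facing North

Derivation:
Start: (x=13, y=12), facing West
  F5: move forward 5, now at (x=8, y=12)
  F4: move forward 4, now at (x=4, y=12)
  R: turn right, now facing North
  L: turn left, now facing West
  R: turn right, now facing North
  R: turn right, now facing East
  F4: move forward 4, now at (x=8, y=12)
  L: turn left, now facing North
Final: (x=8, y=12), facing North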